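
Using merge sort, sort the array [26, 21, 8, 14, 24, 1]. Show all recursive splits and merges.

Merge sort trace:

Split: [26, 21, 8, 14, 24, 1] -> [26, 21, 8] and [14, 24, 1]
  Split: [26, 21, 8] -> [26] and [21, 8]
    Split: [21, 8] -> [21] and [8]
    Merge: [21] + [8] -> [8, 21]
  Merge: [26] + [8, 21] -> [8, 21, 26]
  Split: [14, 24, 1] -> [14] and [24, 1]
    Split: [24, 1] -> [24] and [1]
    Merge: [24] + [1] -> [1, 24]
  Merge: [14] + [1, 24] -> [1, 14, 24]
Merge: [8, 21, 26] + [1, 14, 24] -> [1, 8, 14, 21, 24, 26]

Final sorted array: [1, 8, 14, 21, 24, 26]

The merge sort proceeds by recursively splitting the array and merging sorted halves.
After all merges, the sorted array is [1, 8, 14, 21, 24, 26].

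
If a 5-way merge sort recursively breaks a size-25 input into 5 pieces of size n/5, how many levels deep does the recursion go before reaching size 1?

For divide and conquer with division factor 5:

Problem sizes at each level:
Level 0: 25
Level 1: 5
Level 2: 1

The root is level 0 and the size-1 base case is level 2 (the tree spans levels 0 through 2, i.e. 3 levels counting the root), so the depth is the number of divisions: log_5(25) = 2

The recursion tree depth is log_5(25) = 2. At each level, the problem size is divided by 5, so it takes 2 divisions to reduce to a base case of size 1. The algorithm makes 5 recursive calls at each level.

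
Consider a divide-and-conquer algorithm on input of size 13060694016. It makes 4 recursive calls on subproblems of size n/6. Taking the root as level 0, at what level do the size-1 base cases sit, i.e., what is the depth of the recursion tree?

For divide and conquer with division factor 6:

Problem sizes at each level:
Level 0: 13060694016
Level 1: 2176782336
Level 2: 362797056
Level 3: 60466176
Level 4: 10077696
Level 5: 1679616
Level 6: 279936
Level 7: 46656
Level 8: 7776
Level 9: 1296
Level 10: 216
Level 11: 36
Level 12: 6
Level 13: 1

The root is level 0 and the size-1 base case is level 13 (the tree spans levels 0 through 13, i.e. 14 levels counting the root), so the depth is the number of divisions: log_6(13060694016) = 13

The recursion tree depth is log_6(13060694016) = 13. At each level, the problem size is divided by 6, so it takes 13 divisions to reduce to a base case of size 1. The algorithm makes 4 recursive calls at each level.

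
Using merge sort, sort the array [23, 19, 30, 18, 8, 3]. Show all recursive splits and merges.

Merge sort trace:

Split: [23, 19, 30, 18, 8, 3] -> [23, 19, 30] and [18, 8, 3]
  Split: [23, 19, 30] -> [23] and [19, 30]
    Split: [19, 30] -> [19] and [30]
    Merge: [19] + [30] -> [19, 30]
  Merge: [23] + [19, 30] -> [19, 23, 30]
  Split: [18, 8, 3] -> [18] and [8, 3]
    Split: [8, 3] -> [8] and [3]
    Merge: [8] + [3] -> [3, 8]
  Merge: [18] + [3, 8] -> [3, 8, 18]
Merge: [19, 23, 30] + [3, 8, 18] -> [3, 8, 18, 19, 23, 30]

Final sorted array: [3, 8, 18, 19, 23, 30]

The merge sort proceeds by recursively splitting the array and merging sorted halves.
After all merges, the sorted array is [3, 8, 18, 19, 23, 30].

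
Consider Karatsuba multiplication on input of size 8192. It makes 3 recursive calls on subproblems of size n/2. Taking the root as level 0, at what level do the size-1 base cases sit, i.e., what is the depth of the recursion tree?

For divide and conquer with division factor 2:

Problem sizes at each level:
Level 0: 8192
Level 1: 4096
Level 2: 2048
Level 3: 1024
Level 4: 512
Level 5: 256
Level 6: 128
Level 7: 64
Level 8: 32
Level 9: 16
Level 10: 8
Level 11: 4
Level 12: 2
Level 13: 1

The root is level 0 and the size-1 base case is level 13 (the tree spans levels 0 through 13, i.e. 14 levels counting the root), so the depth is the number of divisions: log_2(8192) = 13

The recursion tree depth is log_2(8192) = 13. At each level, the problem size is divided by 2, so it takes 13 divisions to reduce to a base case of size 1. The algorithm makes 3 recursive calls at each level.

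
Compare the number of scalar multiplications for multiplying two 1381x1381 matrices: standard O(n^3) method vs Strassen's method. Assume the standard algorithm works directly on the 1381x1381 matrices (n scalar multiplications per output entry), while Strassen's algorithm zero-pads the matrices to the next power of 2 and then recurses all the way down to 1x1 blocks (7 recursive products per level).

Matrix multiplication for 1381x1381 matrices:

Strassen's algorithm requires power-of-2 dimensions. Pad 1381x1381 to 2048x2048 (next power of 2).

Standard algorithm: 1381^3 = 2633789341 multiplications
Strassen's algorithm: 7^(log2(2048)) = 7^11 = 1977326743 multiplications
Savings: 2633789341 - 1977326743 = 656462598 multiplications

Standard: 2633789341 multiplications (1381^3). Strassen: 1977326743 multiplications (7^11, after padding to 2048x2048). Strassen reduces 8 recursive multiplications to 7 at each level.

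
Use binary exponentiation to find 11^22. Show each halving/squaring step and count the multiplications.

Computing 11^22 by squaring (build up from 11^1; each line after the first costs one multiplication):

11^1 = 11
11^2 = (11^1)^2 = 11^2 = 121
11^4 = (11^2)^2 = 121^2 = 14641
11^5 = 11 * 11^4 = 11 * 14641 = 161051
11^10 = (11^5)^2 = 161051^2 = 25937424601
11^11 = 11 * 11^10 = 11 * 25937424601 = 285311670611
11^22 = (11^11)^2 = 285311670611^2 = 81402749386839761113321

Result: 81402749386839761113321
Multiplications needed: 6 (6 lines after 11^1)

11^22 = 81402749386839761113321. Using exponentiation by squaring, this requires 6 multiplications. The key idea: if the exponent is even, square the half-power; if odd, multiply by the base once.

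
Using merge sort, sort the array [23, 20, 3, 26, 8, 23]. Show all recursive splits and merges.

Merge sort trace:

Split: [23, 20, 3, 26, 8, 23] -> [23, 20, 3] and [26, 8, 23]
  Split: [23, 20, 3] -> [23] and [20, 3]
    Split: [20, 3] -> [20] and [3]
    Merge: [20] + [3] -> [3, 20]
  Merge: [23] + [3, 20] -> [3, 20, 23]
  Split: [26, 8, 23] -> [26] and [8, 23]
    Split: [8, 23] -> [8] and [23]
    Merge: [8] + [23] -> [8, 23]
  Merge: [26] + [8, 23] -> [8, 23, 26]
Merge: [3, 20, 23] + [8, 23, 26] -> [3, 8, 20, 23, 23, 26]

Final sorted array: [3, 8, 20, 23, 23, 26]

The merge sort proceeds by recursively splitting the array and merging sorted halves.
After all merges, the sorted array is [3, 8, 20, 23, 23, 26].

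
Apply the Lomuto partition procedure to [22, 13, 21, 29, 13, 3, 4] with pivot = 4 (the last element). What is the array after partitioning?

Lomuto partition with pivot = 4:

Initial array: [22, 13, 21, 29, 13, 3, 4]

arr[0]=22 > 4: no swap
arr[1]=13 > 4: no swap
arr[2]=21 > 4: no swap
arr[3]=29 > 4: no swap
arr[4]=13 > 4: no swap
arr[5]=3 <= 4: swap with position 0, array becomes [3, 13, 21, 29, 13, 22, 4]

Place pivot at position 1: [3, 4, 21, 29, 13, 22, 13]
Pivot position: 1

After partitioning with pivot 4, the array becomes [3, 4, 21, 29, 13, 22, 13]. The pivot is placed at index 1. All elements to the left of the pivot are <= 4, and all elements to the right are > 4.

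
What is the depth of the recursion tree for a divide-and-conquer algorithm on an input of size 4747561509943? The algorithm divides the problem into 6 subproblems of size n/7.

For divide and conquer with division factor 7:

Problem sizes at each level:
Level 0: 4747561509943
Level 1: 678223072849
Level 2: 96889010407
Level 3: 13841287201
Level 4: 1977326743
Level 5: 282475249
Level 6: 40353607
Level 7: 5764801
Level 8: 823543
Level 9: 117649
Level 10: 16807
Level 11: 2401
Level 12: 343
Level 13: 49
Level 14: 7
Level 15: 1

The root is level 0 and the size-1 base case is level 15 (the tree spans levels 0 through 15, i.e. 16 levels counting the root), so the depth is the number of divisions: log_7(4747561509943) = 15

The recursion tree depth is log_7(4747561509943) = 15. At each level, the problem size is divided by 7, so it takes 15 divisions to reduce to a base case of size 1. The algorithm makes 6 recursive calls at each level.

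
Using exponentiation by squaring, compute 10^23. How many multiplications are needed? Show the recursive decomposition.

Computing 10^23 by squaring (build up from 10^1; each line after the first costs one multiplication):

10^1 = 10
10^2 = (10^1)^2 = 10^2 = 100
10^4 = (10^2)^2 = 100^2 = 10000
10^5 = 10 * 10^4 = 10 * 10000 = 100000
10^10 = (10^5)^2 = 100000^2 = 10000000000
10^11 = 10 * 10^10 = 10 * 10000000000 = 100000000000
10^22 = (10^11)^2 = 100000000000^2 = 10000000000000000000000
10^23 = 10 * 10^22 = 10 * 10000000000000000000000 = 100000000000000000000000

Result: 100000000000000000000000
Multiplications needed: 7 (7 lines after 10^1)

10^23 = 100000000000000000000000. Using exponentiation by squaring, this requires 7 multiplications. The key idea: if the exponent is even, square the half-power; if odd, multiply by the base once.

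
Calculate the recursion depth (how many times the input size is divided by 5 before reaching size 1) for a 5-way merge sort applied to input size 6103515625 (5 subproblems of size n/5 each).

For divide and conquer with division factor 5:

Problem sizes at each level:
Level 0: 6103515625
Level 1: 1220703125
Level 2: 244140625
Level 3: 48828125
Level 4: 9765625
Level 5: 1953125
Level 6: 390625
Level 7: 78125
Level 8: 15625
Level 9: 3125
Level 10: 625
Level 11: 125
Level 12: 25
Level 13: 5
Level 14: 1

The root is level 0 and the size-1 base case is level 14 (the tree spans levels 0 through 14, i.e. 15 levels counting the root), so the depth is the number of divisions: log_5(6103515625) = 14

The recursion tree depth is log_5(6103515625) = 14. At each level, the problem size is divided by 5, so it takes 14 divisions to reduce to a base case of size 1. The algorithm makes 5 recursive calls at each level.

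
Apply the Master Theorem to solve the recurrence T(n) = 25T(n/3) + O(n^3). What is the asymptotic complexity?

Master Theorem for T(n) = 25T(n/3) + O(n^3):

a = 25, b = 3, c = 3
log_b(a) = log_3(25) = 2.9299

Case 3: c = 3 > log_3(25) = 2.9299
T(n) = O(n^3) = O(n^3)

For T(n) = 25T(n/3) + O(n^3): log_3(25) = 2.9299. This is Case 3 of the Master Theorem (c > log_b(a), work dominated by root), giving O(n^3).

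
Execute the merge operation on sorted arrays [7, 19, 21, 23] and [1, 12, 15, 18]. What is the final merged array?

Merging process:

Compare 7 vs 1: take 1 from right. Merged: [1]
Compare 7 vs 12: take 7 from left. Merged: [1, 7]
Compare 19 vs 12: take 12 from right. Merged: [1, 7, 12]
Compare 19 vs 15: take 15 from right. Merged: [1, 7, 12, 15]
Compare 19 vs 18: take 18 from right. Merged: [1, 7, 12, 15, 18]
Append remaining from left: [19, 21, 23]. Merged: [1, 7, 12, 15, 18, 19, 21, 23]

Final merged array: [1, 7, 12, 15, 18, 19, 21, 23]
Total comparisons: 5

The merged array is [1, 7, 12, 15, 18, 19, 21, 23], requiring 5 comparisons. The merge step runs in O(n) time where n is the total number of elements.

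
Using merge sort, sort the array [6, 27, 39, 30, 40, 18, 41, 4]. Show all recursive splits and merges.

Merge sort trace:

Split: [6, 27, 39, 30, 40, 18, 41, 4] -> [6, 27, 39, 30] and [40, 18, 41, 4]
  Split: [6, 27, 39, 30] -> [6, 27] and [39, 30]
    Split: [6, 27] -> [6] and [27]
    Merge: [6] + [27] -> [6, 27]
    Split: [39, 30] -> [39] and [30]
    Merge: [39] + [30] -> [30, 39]
  Merge: [6, 27] + [30, 39] -> [6, 27, 30, 39]
  Split: [40, 18, 41, 4] -> [40, 18] and [41, 4]
    Split: [40, 18] -> [40] and [18]
    Merge: [40] + [18] -> [18, 40]
    Split: [41, 4] -> [41] and [4]
    Merge: [41] + [4] -> [4, 41]
  Merge: [18, 40] + [4, 41] -> [4, 18, 40, 41]
Merge: [6, 27, 30, 39] + [4, 18, 40, 41] -> [4, 6, 18, 27, 30, 39, 40, 41]

Final sorted array: [4, 6, 18, 27, 30, 39, 40, 41]

The merge sort proceeds by recursively splitting the array and merging sorted halves.
After all merges, the sorted array is [4, 6, 18, 27, 30, 39, 40, 41].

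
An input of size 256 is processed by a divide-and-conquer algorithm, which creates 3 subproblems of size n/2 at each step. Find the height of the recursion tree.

For divide and conquer with division factor 2:

Problem sizes at each level:
Level 0: 256
Level 1: 128
Level 2: 64
Level 3: 32
Level 4: 16
Level 5: 8
Level 6: 4
Level 7: 2
Level 8: 1

The root is level 0 and the size-1 base case is level 8 (the tree spans levels 0 through 8, i.e. 9 levels counting the root), so the depth is the number of divisions: log_2(256) = 8

The recursion tree depth is log_2(256) = 8. At each level, the problem size is divided by 2, so it takes 8 divisions to reduce to a base case of size 1. The algorithm makes 3 recursive calls at each level.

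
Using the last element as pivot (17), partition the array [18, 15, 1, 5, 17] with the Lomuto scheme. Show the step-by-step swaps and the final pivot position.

Lomuto partition with pivot = 17:

Initial array: [18, 15, 1, 5, 17]

arr[0]=18 > 17: no swap
arr[1]=15 <= 17: swap with position 0, array becomes [15, 18, 1, 5, 17]
arr[2]=1 <= 17: swap with position 1, array becomes [15, 1, 18, 5, 17]
arr[3]=5 <= 17: swap with position 2, array becomes [15, 1, 5, 18, 17]

Place pivot at position 3: [15, 1, 5, 17, 18]
Pivot position: 3

After partitioning with pivot 17, the array becomes [15, 1, 5, 17, 18]. The pivot is placed at index 3. All elements to the left of the pivot are <= 17, and all elements to the right are > 17.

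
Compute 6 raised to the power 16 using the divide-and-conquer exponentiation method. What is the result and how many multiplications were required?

Computing 6^16 by squaring (build up from 6^1; each line after the first costs one multiplication):

6^1 = 6
6^2 = (6^1)^2 = 6^2 = 36
6^4 = (6^2)^2 = 36^2 = 1296
6^8 = (6^4)^2 = 1296^2 = 1679616
6^16 = (6^8)^2 = 1679616^2 = 2821109907456

Result: 2821109907456
Multiplications needed: 4 (4 lines after 6^1)

6^16 = 2821109907456. Using exponentiation by squaring, this requires 4 multiplications. The key idea: if the exponent is even, square the half-power; if odd, multiply by the base once.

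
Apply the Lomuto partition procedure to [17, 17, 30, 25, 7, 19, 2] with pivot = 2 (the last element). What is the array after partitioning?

Lomuto partition with pivot = 2:

Initial array: [17, 17, 30, 25, 7, 19, 2]

arr[0]=17 > 2: no swap
arr[1]=17 > 2: no swap
arr[2]=30 > 2: no swap
arr[3]=25 > 2: no swap
arr[4]=7 > 2: no swap
arr[5]=19 > 2: no swap

Place pivot at position 0: [2, 17, 30, 25, 7, 19, 17]
Pivot position: 0

After partitioning with pivot 2, the array becomes [2, 17, 30, 25, 7, 19, 17]. The pivot is placed at index 0. All elements to the left of the pivot are <= 2, and all elements to the right are > 2.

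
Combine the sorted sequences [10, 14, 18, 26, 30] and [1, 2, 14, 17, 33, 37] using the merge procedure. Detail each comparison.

Merging process:

Compare 10 vs 1: take 1 from right. Merged: [1]
Compare 10 vs 2: take 2 from right. Merged: [1, 2]
Compare 10 vs 14: take 10 from left. Merged: [1, 2, 10]
Compare 14 vs 14: take 14 from left. Merged: [1, 2, 10, 14]
Compare 18 vs 14: take 14 from right. Merged: [1, 2, 10, 14, 14]
Compare 18 vs 17: take 17 from right. Merged: [1, 2, 10, 14, 14, 17]
Compare 18 vs 33: take 18 from left. Merged: [1, 2, 10, 14, 14, 17, 18]
Compare 26 vs 33: take 26 from left. Merged: [1, 2, 10, 14, 14, 17, 18, 26]
Compare 30 vs 33: take 30 from left. Merged: [1, 2, 10, 14, 14, 17, 18, 26, 30]
Append remaining from right: [33, 37]. Merged: [1, 2, 10, 14, 14, 17, 18, 26, 30, 33, 37]

Final merged array: [1, 2, 10, 14, 14, 17, 18, 26, 30, 33, 37]
Total comparisons: 9

The merged array is [1, 2, 10, 14, 14, 17, 18, 26, 30, 33, 37], requiring 9 comparisons. The merge step runs in O(n) time where n is the total number of elements.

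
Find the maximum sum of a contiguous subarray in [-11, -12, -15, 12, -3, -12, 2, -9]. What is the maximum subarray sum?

Using Kadane's algorithm on [-11, -12, -15, 12, -3, -12, 2, -9]:

Scanning through the array:
Position 1 (value -12): max_ending_here = -12, max_so_far = -11
Position 2 (value -15): max_ending_here = -15, max_so_far = -11
Position 3 (value 12): max_ending_here = 12, max_so_far = 12
Position 4 (value -3): max_ending_here = 9, max_so_far = 12
Position 5 (value -12): max_ending_here = -3, max_so_far = 12
Position 6 (value 2): max_ending_here = 2, max_so_far = 12
Position 7 (value -9): max_ending_here = -7, max_so_far = 12

Maximum subarray: [12]
Maximum sum: 12

The maximum subarray is [12] with sum 12. This subarray runs from index 3 to index 3.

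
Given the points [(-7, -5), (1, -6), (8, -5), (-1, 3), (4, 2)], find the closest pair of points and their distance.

Computing all pairwise distances among 5 points:

d((-7, -5), (1, -6)) = 8.0623
d((-7, -5), (8, -5)) = 15.0
d((-7, -5), (-1, 3)) = 10.0
d((-7, -5), (4, 2)) = 13.0384
d((1, -6), (8, -5)) = 7.0711
d((1, -6), (-1, 3)) = 9.2195
d((1, -6), (4, 2)) = 8.544
d((8, -5), (-1, 3)) = 12.0416
d((8, -5), (4, 2)) = 8.0623
d((-1, 3), (4, 2)) = 5.099 <-- minimum

Closest pair: (-1, 3) and (4, 2) with distance 5.099

The closest pair is (-1, 3) and (4, 2) with Euclidean distance 5.099. For 5 points, brute-force pairwise comparison is shown above. For large n, the divide-and-conquer algorithm (sort by x, recurse on halves, check the dividing strip) achieves O(n log n).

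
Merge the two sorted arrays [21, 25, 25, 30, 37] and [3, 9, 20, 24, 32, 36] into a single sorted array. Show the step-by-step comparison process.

Merging process:

Compare 21 vs 3: take 3 from right. Merged: [3]
Compare 21 vs 9: take 9 from right. Merged: [3, 9]
Compare 21 vs 20: take 20 from right. Merged: [3, 9, 20]
Compare 21 vs 24: take 21 from left. Merged: [3, 9, 20, 21]
Compare 25 vs 24: take 24 from right. Merged: [3, 9, 20, 21, 24]
Compare 25 vs 32: take 25 from left. Merged: [3, 9, 20, 21, 24, 25]
Compare 25 vs 32: take 25 from left. Merged: [3, 9, 20, 21, 24, 25, 25]
Compare 30 vs 32: take 30 from left. Merged: [3, 9, 20, 21, 24, 25, 25, 30]
Compare 37 vs 32: take 32 from right. Merged: [3, 9, 20, 21, 24, 25, 25, 30, 32]
Compare 37 vs 36: take 36 from right. Merged: [3, 9, 20, 21, 24, 25, 25, 30, 32, 36]
Append remaining from left: [37]. Merged: [3, 9, 20, 21, 24, 25, 25, 30, 32, 36, 37]

Final merged array: [3, 9, 20, 21, 24, 25, 25, 30, 32, 36, 37]
Total comparisons: 10

The merged array is [3, 9, 20, 21, 24, 25, 25, 30, 32, 36, 37], requiring 10 comparisons. The merge step runs in O(n) time where n is the total number of elements.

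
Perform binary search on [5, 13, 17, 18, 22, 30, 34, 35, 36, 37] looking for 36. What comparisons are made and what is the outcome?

Binary search for 36 in [5, 13, 17, 18, 22, 30, 34, 35, 36, 37]:

lo=0, hi=9, mid=4, arr[mid]=22 -> 22 < 36, search right half
lo=5, hi=9, mid=7, arr[mid]=35 -> 35 < 36, search right half
lo=8, hi=9, mid=8, arr[mid]=36 -> Found target at index 8!

Binary search finds 36 at index 8 after 3 comparisons. The search repeatedly halves the search space by comparing with the middle element.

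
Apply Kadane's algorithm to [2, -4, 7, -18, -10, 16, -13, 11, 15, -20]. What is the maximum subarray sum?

Using Kadane's algorithm on [2, -4, 7, -18, -10, 16, -13, 11, 15, -20]:

Scanning through the array:
Position 1 (value -4): max_ending_here = -2, max_so_far = 2
Position 2 (value 7): max_ending_here = 7, max_so_far = 7
Position 3 (value -18): max_ending_here = -11, max_so_far = 7
Position 4 (value -10): max_ending_here = -10, max_so_far = 7
Position 5 (value 16): max_ending_here = 16, max_so_far = 16
Position 6 (value -13): max_ending_here = 3, max_so_far = 16
Position 7 (value 11): max_ending_here = 14, max_so_far = 16
Position 8 (value 15): max_ending_here = 29, max_so_far = 29
Position 9 (value -20): max_ending_here = 9, max_so_far = 29

Maximum subarray: [16, -13, 11, 15]
Maximum sum: 29

The maximum subarray is [16, -13, 11, 15] with sum 29. This subarray runs from index 5 to index 8.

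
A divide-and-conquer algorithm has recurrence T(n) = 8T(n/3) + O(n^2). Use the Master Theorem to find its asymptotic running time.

Master Theorem for T(n) = 8T(n/3) + O(n^2):

a = 8, b = 3, c = 2
log_b(a) = log_3(8) = 1.8928

Case 3: c = 2 > log_3(8) = 1.8928
T(n) = O(n^2) = O(n^2)

For T(n) = 8T(n/3) + O(n^2): log_3(8) = 1.8928. This is Case 3 of the Master Theorem (c > log_b(a), work dominated by root), giving O(n^2).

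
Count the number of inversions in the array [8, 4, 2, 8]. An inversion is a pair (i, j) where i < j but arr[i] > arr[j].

Finding inversions in [8, 4, 2, 8]:

(0, 1): arr[0]=8 > arr[1]=4
(0, 2): arr[0]=8 > arr[2]=2
(1, 2): arr[1]=4 > arr[2]=2

Total inversions: 3

The array has 3 inversion(s): (0,1), (0,2), (1,2). Each pair (i,j) satisfies i < j and arr[i] > arr[j].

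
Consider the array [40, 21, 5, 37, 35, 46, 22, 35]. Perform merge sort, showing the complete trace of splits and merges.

Merge sort trace:

Split: [40, 21, 5, 37, 35, 46, 22, 35] -> [40, 21, 5, 37] and [35, 46, 22, 35]
  Split: [40, 21, 5, 37] -> [40, 21] and [5, 37]
    Split: [40, 21] -> [40] and [21]
    Merge: [40] + [21] -> [21, 40]
    Split: [5, 37] -> [5] and [37]
    Merge: [5] + [37] -> [5, 37]
  Merge: [21, 40] + [5, 37] -> [5, 21, 37, 40]
  Split: [35, 46, 22, 35] -> [35, 46] and [22, 35]
    Split: [35, 46] -> [35] and [46]
    Merge: [35] + [46] -> [35, 46]
    Split: [22, 35] -> [22] and [35]
    Merge: [22] + [35] -> [22, 35]
  Merge: [35, 46] + [22, 35] -> [22, 35, 35, 46]
Merge: [5, 21, 37, 40] + [22, 35, 35, 46] -> [5, 21, 22, 35, 35, 37, 40, 46]

Final sorted array: [5, 21, 22, 35, 35, 37, 40, 46]

The merge sort proceeds by recursively splitting the array and merging sorted halves.
After all merges, the sorted array is [5, 21, 22, 35, 35, 37, 40, 46].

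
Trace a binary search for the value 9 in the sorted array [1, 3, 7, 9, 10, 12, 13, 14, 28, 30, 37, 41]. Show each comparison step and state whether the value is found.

Binary search for 9 in [1, 3, 7, 9, 10, 12, 13, 14, 28, 30, 37, 41]:

lo=0, hi=11, mid=5, arr[mid]=12 -> 12 > 9, search left half
lo=0, hi=4, mid=2, arr[mid]=7 -> 7 < 9, search right half
lo=3, hi=4, mid=3, arr[mid]=9 -> Found target at index 3!

Binary search finds 9 at index 3 after 3 comparisons. The search repeatedly halves the search space by comparing with the middle element.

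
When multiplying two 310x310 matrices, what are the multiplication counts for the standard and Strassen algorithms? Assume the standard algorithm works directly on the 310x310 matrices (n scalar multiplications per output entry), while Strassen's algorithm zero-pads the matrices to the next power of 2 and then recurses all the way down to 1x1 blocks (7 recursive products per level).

Matrix multiplication for 310x310 matrices:

Strassen's algorithm requires power-of-2 dimensions. Pad 310x310 to 512x512 (next power of 2).

Standard algorithm: 310^3 = 29791000 multiplications
Strassen's algorithm: 7^(log2(512)) = 7^9 = 40353607 multiplications
Difference: 29791000 - 40353607 = -10562607 (Strassen uses MORE here due to padding overhead — for small or just-over-power-of-2 n, padding can outweigh the per-level savings)

Standard: 29791000 multiplications (310^3). Strassen: 40353607 multiplications (7^9, after padding to 512x512). Strassen reduces 8 recursive multiplications to 7 at each level.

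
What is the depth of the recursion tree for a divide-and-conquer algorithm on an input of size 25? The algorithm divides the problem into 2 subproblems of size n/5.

For divide and conquer with division factor 5:

Problem sizes at each level:
Level 0: 25
Level 1: 5
Level 2: 1

The root is level 0 and the size-1 base case is level 2 (the tree spans levels 0 through 2, i.e. 3 levels counting the root), so the depth is the number of divisions: log_5(25) = 2

The recursion tree depth is log_5(25) = 2. At each level, the problem size is divided by 5, so it takes 2 divisions to reduce to a base case of size 1. The algorithm makes 2 recursive calls at each level.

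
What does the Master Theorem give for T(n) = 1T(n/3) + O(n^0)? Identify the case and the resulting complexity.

Master Theorem for T(n) = 1T(n/3) + O(n^0):

a = 1, b = 3, c = 0
log_b(a) = log_3(1) = 0.0000

Case 2: c = 0 = log_3(1) = 0.0000
T(n) = O(n^0 log n) = O(log n)

For T(n) = 1T(n/3) + O(n^0): log_3(1) = 0.0000. This is Case 2 of the Master Theorem (c = log_b(a), equal work at all levels), giving O(log n).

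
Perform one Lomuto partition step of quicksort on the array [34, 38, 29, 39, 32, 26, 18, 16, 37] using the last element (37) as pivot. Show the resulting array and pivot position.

Lomuto partition with pivot = 37:

Initial array: [34, 38, 29, 39, 32, 26, 18, 16, 37]

arr[0]=34 <= 37: swap with position 0, array becomes [34, 38, 29, 39, 32, 26, 18, 16, 37]
arr[1]=38 > 37: no swap
arr[2]=29 <= 37: swap with position 1, array becomes [34, 29, 38, 39, 32, 26, 18, 16, 37]
arr[3]=39 > 37: no swap
arr[4]=32 <= 37: swap with position 2, array becomes [34, 29, 32, 39, 38, 26, 18, 16, 37]
arr[5]=26 <= 37: swap with position 3, array becomes [34, 29, 32, 26, 38, 39, 18, 16, 37]
arr[6]=18 <= 37: swap with position 4, array becomes [34, 29, 32, 26, 18, 39, 38, 16, 37]
arr[7]=16 <= 37: swap with position 5, array becomes [34, 29, 32, 26, 18, 16, 38, 39, 37]

Place pivot at position 6: [34, 29, 32, 26, 18, 16, 37, 39, 38]
Pivot position: 6

After partitioning with pivot 37, the array becomes [34, 29, 32, 26, 18, 16, 37, 39, 38]. The pivot is placed at index 6. All elements to the left of the pivot are <= 37, and all elements to the right are > 37.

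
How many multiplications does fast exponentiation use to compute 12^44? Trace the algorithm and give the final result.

Computing 12^44 by squaring (build up from 12^1; each line after the first costs one multiplication):

12^1 = 12
12^2 = (12^1)^2 = 12^2 = 144
12^4 = (12^2)^2 = 144^2 = 20736
12^5 = 12 * 12^4 = 12 * 20736 = 248832
12^10 = (12^5)^2 = 248832^2 = 61917364224
12^11 = 12 * 12^10 = 12 * 61917364224 = 743008370688
12^22 = (12^11)^2 = 743008370688^2 = 552061438912436417593344
12^44 = (12^22)^2 = 552061438912436417593344^2 = 304771832334069766392840191887919236168953102336

Result: 304771832334069766392840191887919236168953102336
Multiplications needed: 7 (7 lines after 12^1)

12^44 = 304771832334069766392840191887919236168953102336. Using exponentiation by squaring, this requires 7 multiplications. The key idea: if the exponent is even, square the half-power; if odd, multiply by the base once.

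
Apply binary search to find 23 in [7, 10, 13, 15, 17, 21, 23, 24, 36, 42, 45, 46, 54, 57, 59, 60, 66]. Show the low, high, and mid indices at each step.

Binary search for 23 in [7, 10, 13, 15, 17, 21, 23, 24, 36, 42, 45, 46, 54, 57, 59, 60, 66]:

lo=0, hi=16, mid=8, arr[mid]=36 -> 36 > 23, search left half
lo=0, hi=7, mid=3, arr[mid]=15 -> 15 < 23, search right half
lo=4, hi=7, mid=5, arr[mid]=21 -> 21 < 23, search right half
lo=6, hi=7, mid=6, arr[mid]=23 -> Found target at index 6!

Binary search finds 23 at index 6 after 4 comparisons. The search repeatedly halves the search space by comparing with the middle element.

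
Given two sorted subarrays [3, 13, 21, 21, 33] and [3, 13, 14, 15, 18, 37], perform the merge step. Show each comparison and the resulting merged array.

Merging process:

Compare 3 vs 3: take 3 from left. Merged: [3]
Compare 13 vs 3: take 3 from right. Merged: [3, 3]
Compare 13 vs 13: take 13 from left. Merged: [3, 3, 13]
Compare 21 vs 13: take 13 from right. Merged: [3, 3, 13, 13]
Compare 21 vs 14: take 14 from right. Merged: [3, 3, 13, 13, 14]
Compare 21 vs 15: take 15 from right. Merged: [3, 3, 13, 13, 14, 15]
Compare 21 vs 18: take 18 from right. Merged: [3, 3, 13, 13, 14, 15, 18]
Compare 21 vs 37: take 21 from left. Merged: [3, 3, 13, 13, 14, 15, 18, 21]
Compare 21 vs 37: take 21 from left. Merged: [3, 3, 13, 13, 14, 15, 18, 21, 21]
Compare 33 vs 37: take 33 from left. Merged: [3, 3, 13, 13, 14, 15, 18, 21, 21, 33]
Append remaining from right: [37]. Merged: [3, 3, 13, 13, 14, 15, 18, 21, 21, 33, 37]

Final merged array: [3, 3, 13, 13, 14, 15, 18, 21, 21, 33, 37]
Total comparisons: 10

The merged array is [3, 3, 13, 13, 14, 15, 18, 21, 21, 33, 37], requiring 10 comparisons. The merge step runs in O(n) time where n is the total number of elements.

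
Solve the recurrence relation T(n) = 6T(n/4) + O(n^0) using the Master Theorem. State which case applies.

Master Theorem for T(n) = 6T(n/4) + O(n^0):

a = 6, b = 4, c = 0
log_b(a) = log_4(6) = 1.2925

Case 1: c = 0 < log_4(6) = 1.2925
T(n) = O(n^(log_4 6))

For T(n) = 6T(n/4) + O(n^0): log_4(6) = 1.2925. This is Case 1 of the Master Theorem (c < log_b(a), work dominated by leaves), giving O(n^(log_4 6)).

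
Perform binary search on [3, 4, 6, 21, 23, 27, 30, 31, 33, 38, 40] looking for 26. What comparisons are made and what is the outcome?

Binary search for 26 in [3, 4, 6, 21, 23, 27, 30, 31, 33, 38, 40]:

lo=0, hi=10, mid=5, arr[mid]=27 -> 27 > 26, search left half
lo=0, hi=4, mid=2, arr[mid]=6 -> 6 < 26, search right half
lo=3, hi=4, mid=3, arr[mid]=21 -> 21 < 26, search right half
lo=4, hi=4, mid=4, arr[mid]=23 -> 23 < 26, search right half
lo=5 > hi=4, target 26 not found

Binary search determines that 26 is not in the array after 4 comparisons. The search space was exhausted without finding the target.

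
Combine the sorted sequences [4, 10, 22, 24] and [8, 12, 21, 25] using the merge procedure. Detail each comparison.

Merging process:

Compare 4 vs 8: take 4 from left. Merged: [4]
Compare 10 vs 8: take 8 from right. Merged: [4, 8]
Compare 10 vs 12: take 10 from left. Merged: [4, 8, 10]
Compare 22 vs 12: take 12 from right. Merged: [4, 8, 10, 12]
Compare 22 vs 21: take 21 from right. Merged: [4, 8, 10, 12, 21]
Compare 22 vs 25: take 22 from left. Merged: [4, 8, 10, 12, 21, 22]
Compare 24 vs 25: take 24 from left. Merged: [4, 8, 10, 12, 21, 22, 24]
Append remaining from right: [25]. Merged: [4, 8, 10, 12, 21, 22, 24, 25]

Final merged array: [4, 8, 10, 12, 21, 22, 24, 25]
Total comparisons: 7

The merged array is [4, 8, 10, 12, 21, 22, 24, 25], requiring 7 comparisons. The merge step runs in O(n) time where n is the total number of elements.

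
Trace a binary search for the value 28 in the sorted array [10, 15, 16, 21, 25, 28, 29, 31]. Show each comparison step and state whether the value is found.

Binary search for 28 in [10, 15, 16, 21, 25, 28, 29, 31]:

lo=0, hi=7, mid=3, arr[mid]=21 -> 21 < 28, search right half
lo=4, hi=7, mid=5, arr[mid]=28 -> Found target at index 5!

Binary search finds 28 at index 5 after 2 comparisons. The search repeatedly halves the search space by comparing with the middle element.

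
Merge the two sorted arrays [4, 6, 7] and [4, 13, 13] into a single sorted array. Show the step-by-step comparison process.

Merging process:

Compare 4 vs 4: take 4 from left. Merged: [4]
Compare 6 vs 4: take 4 from right. Merged: [4, 4]
Compare 6 vs 13: take 6 from left. Merged: [4, 4, 6]
Compare 7 vs 13: take 7 from left. Merged: [4, 4, 6, 7]
Append remaining from right: [13, 13]. Merged: [4, 4, 6, 7, 13, 13]

Final merged array: [4, 4, 6, 7, 13, 13]
Total comparisons: 4

The merged array is [4, 4, 6, 7, 13, 13], requiring 4 comparisons. The merge step runs in O(n) time where n is the total number of elements.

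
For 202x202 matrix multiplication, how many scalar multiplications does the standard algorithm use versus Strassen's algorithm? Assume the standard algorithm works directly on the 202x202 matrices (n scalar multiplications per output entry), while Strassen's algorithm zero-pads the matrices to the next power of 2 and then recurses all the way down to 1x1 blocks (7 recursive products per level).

Matrix multiplication for 202x202 matrices:

Strassen's algorithm requires power-of-2 dimensions. Pad 202x202 to 256x256 (next power of 2).

Standard algorithm: 202^3 = 8242408 multiplications
Strassen's algorithm: 7^(log2(256)) = 7^8 = 5764801 multiplications
Savings: 8242408 - 5764801 = 2477607 multiplications

Standard: 8242408 multiplications (202^3). Strassen: 5764801 multiplications (7^8, after padding to 256x256). Strassen reduces 8 recursive multiplications to 7 at each level.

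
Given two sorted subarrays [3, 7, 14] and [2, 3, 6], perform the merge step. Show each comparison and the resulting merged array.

Merging process:

Compare 3 vs 2: take 2 from right. Merged: [2]
Compare 3 vs 3: take 3 from left. Merged: [2, 3]
Compare 7 vs 3: take 3 from right. Merged: [2, 3, 3]
Compare 7 vs 6: take 6 from right. Merged: [2, 3, 3, 6]
Append remaining from left: [7, 14]. Merged: [2, 3, 3, 6, 7, 14]

Final merged array: [2, 3, 3, 6, 7, 14]
Total comparisons: 4

The merged array is [2, 3, 3, 6, 7, 14], requiring 4 comparisons. The merge step runs in O(n) time where n is the total number of elements.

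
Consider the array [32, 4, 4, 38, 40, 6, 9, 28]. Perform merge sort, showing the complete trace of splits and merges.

Merge sort trace:

Split: [32, 4, 4, 38, 40, 6, 9, 28] -> [32, 4, 4, 38] and [40, 6, 9, 28]
  Split: [32, 4, 4, 38] -> [32, 4] and [4, 38]
    Split: [32, 4] -> [32] and [4]
    Merge: [32] + [4] -> [4, 32]
    Split: [4, 38] -> [4] and [38]
    Merge: [4] + [38] -> [4, 38]
  Merge: [4, 32] + [4, 38] -> [4, 4, 32, 38]
  Split: [40, 6, 9, 28] -> [40, 6] and [9, 28]
    Split: [40, 6] -> [40] and [6]
    Merge: [40] + [6] -> [6, 40]
    Split: [9, 28] -> [9] and [28]
    Merge: [9] + [28] -> [9, 28]
  Merge: [6, 40] + [9, 28] -> [6, 9, 28, 40]
Merge: [4, 4, 32, 38] + [6, 9, 28, 40] -> [4, 4, 6, 9, 28, 32, 38, 40]

Final sorted array: [4, 4, 6, 9, 28, 32, 38, 40]

The merge sort proceeds by recursively splitting the array and merging sorted halves.
After all merges, the sorted array is [4, 4, 6, 9, 28, 32, 38, 40].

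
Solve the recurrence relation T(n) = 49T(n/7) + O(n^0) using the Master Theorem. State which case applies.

Master Theorem for T(n) = 49T(n/7) + O(n^0):

a = 49, b = 7, c = 0
log_b(a) = log_7(49) = 2.0000

Case 1: c = 0 < log_7(49) = 2.0000
T(n) = O(n^(log_7 49)) = O(n^2)

For T(n) = 49T(n/7) + O(n^0): log_7(49) = 2.0000. This is Case 1 of the Master Theorem (c < log_b(a), work dominated by leaves), giving O(n^2).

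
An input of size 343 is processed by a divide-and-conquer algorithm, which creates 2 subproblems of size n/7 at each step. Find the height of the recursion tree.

For divide and conquer with division factor 7:

Problem sizes at each level:
Level 0: 343
Level 1: 49
Level 2: 7
Level 3: 1

The root is level 0 and the size-1 base case is level 3 (the tree spans levels 0 through 3, i.e. 4 levels counting the root), so the depth is the number of divisions: log_7(343) = 3

The recursion tree depth is log_7(343) = 3. At each level, the problem size is divided by 7, so it takes 3 divisions to reduce to a base case of size 1. The algorithm makes 2 recursive calls at each level.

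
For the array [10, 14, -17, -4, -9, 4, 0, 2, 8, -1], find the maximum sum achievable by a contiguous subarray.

Using Kadane's algorithm on [10, 14, -17, -4, -9, 4, 0, 2, 8, -1]:

Scanning through the array:
Position 1 (value 14): max_ending_here = 24, max_so_far = 24
Position 2 (value -17): max_ending_here = 7, max_so_far = 24
Position 3 (value -4): max_ending_here = 3, max_so_far = 24
Position 4 (value -9): max_ending_here = -6, max_so_far = 24
Position 5 (value 4): max_ending_here = 4, max_so_far = 24
Position 6 (value 0): max_ending_here = 4, max_so_far = 24
Position 7 (value 2): max_ending_here = 6, max_so_far = 24
Position 8 (value 8): max_ending_here = 14, max_so_far = 24
Position 9 (value -1): max_ending_here = 13, max_so_far = 24

Maximum subarray: [10, 14]
Maximum sum: 24

The maximum subarray is [10, 14] with sum 24. This subarray runs from index 0 to index 1.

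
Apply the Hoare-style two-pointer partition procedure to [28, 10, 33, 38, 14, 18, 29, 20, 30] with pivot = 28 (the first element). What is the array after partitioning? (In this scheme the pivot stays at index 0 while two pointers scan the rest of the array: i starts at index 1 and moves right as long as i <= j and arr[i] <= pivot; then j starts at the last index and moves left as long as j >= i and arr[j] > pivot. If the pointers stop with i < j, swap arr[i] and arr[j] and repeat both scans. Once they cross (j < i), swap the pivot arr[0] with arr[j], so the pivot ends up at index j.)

Hoare-style two-pointer partition with pivot = 28:

Initial array: [28, 10, 33, 38, 14, 18, 29, 20, 30]

Pointers start at i = 1, j = 8.
i stops at index 2 (arr[2]=33 > 28), j stops at index 7 (arr[7]=20 <= 28): swap arr[2] and arr[7], array becomes [28, 10, 20, 38, 14, 18, 29, 33, 30]
i stops at index 3 (arr[3]=38 > 28), j stops at index 5 (arr[5]=18 <= 28): swap arr[3] and arr[5], array becomes [28, 10, 20, 18, 14, 38, 29, 33, 30]
i ends at 5, j ends at 4: the pointers have crossed (j < i), so scanning stops.

Swap pivot arr[0] with arr[4] to place pivot at position 4: [14, 10, 20, 18, 28, 38, 29, 33, 30]
Pivot position: 4

After partitioning with pivot 28, the array becomes [14, 10, 20, 18, 28, 38, 29, 33, 30]. The pivot is placed at index 4. All elements to the left of the pivot are <= 28, and all elements to the right are > 28.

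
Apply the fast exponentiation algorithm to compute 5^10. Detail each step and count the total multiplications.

Computing 5^10 by squaring (build up from 5^1; each line after the first costs one multiplication):

5^1 = 5
5^2 = (5^1)^2 = 5^2 = 25
5^4 = (5^2)^2 = 25^2 = 625
5^5 = 5 * 5^4 = 5 * 625 = 3125
5^10 = (5^5)^2 = 3125^2 = 9765625

Result: 9765625
Multiplications needed: 4 (4 lines after 5^1)

5^10 = 9765625. Using exponentiation by squaring, this requires 4 multiplications. The key idea: if the exponent is even, square the half-power; if odd, multiply by the base once.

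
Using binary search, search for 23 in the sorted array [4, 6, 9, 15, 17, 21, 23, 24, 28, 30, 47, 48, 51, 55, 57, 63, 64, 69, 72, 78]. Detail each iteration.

Binary search for 23 in [4, 6, 9, 15, 17, 21, 23, 24, 28, 30, 47, 48, 51, 55, 57, 63, 64, 69, 72, 78]:

lo=0, hi=19, mid=9, arr[mid]=30 -> 30 > 23, search left half
lo=0, hi=8, mid=4, arr[mid]=17 -> 17 < 23, search right half
lo=5, hi=8, mid=6, arr[mid]=23 -> Found target at index 6!

Binary search finds 23 at index 6 after 3 comparisons. The search repeatedly halves the search space by comparing with the middle element.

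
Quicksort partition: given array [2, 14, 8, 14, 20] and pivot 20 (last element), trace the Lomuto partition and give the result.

Lomuto partition with pivot = 20:

Initial array: [2, 14, 8, 14, 20]

arr[0]=2 <= 20: swap with position 0, array becomes [2, 14, 8, 14, 20]
arr[1]=14 <= 20: swap with position 1, array becomes [2, 14, 8, 14, 20]
arr[2]=8 <= 20: swap with position 2, array becomes [2, 14, 8, 14, 20]
arr[3]=14 <= 20: swap with position 3, array becomes [2, 14, 8, 14, 20]

Place pivot at position 4: [2, 14, 8, 14, 20]
Pivot position: 4

After partitioning with pivot 20, the array becomes [2, 14, 8, 14, 20]. The pivot is placed at index 4. All elements to the left of the pivot are <= 20, and all elements to the right are > 20.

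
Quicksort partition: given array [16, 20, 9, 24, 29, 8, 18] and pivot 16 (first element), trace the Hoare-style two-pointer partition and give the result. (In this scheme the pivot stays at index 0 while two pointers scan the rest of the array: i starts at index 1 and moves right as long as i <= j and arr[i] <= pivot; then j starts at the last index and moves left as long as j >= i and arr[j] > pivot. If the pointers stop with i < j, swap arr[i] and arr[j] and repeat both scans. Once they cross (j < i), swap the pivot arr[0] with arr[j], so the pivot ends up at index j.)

Hoare-style two-pointer partition with pivot = 16:

Initial array: [16, 20, 9, 24, 29, 8, 18]

Pointers start at i = 1, j = 6.
i stops at index 1 (arr[1]=20 > 16), j stops at index 5 (arr[5]=8 <= 16): swap arr[1] and arr[5], array becomes [16, 8, 9, 24, 29, 20, 18]
i ends at 3, j ends at 2: the pointers have crossed (j < i), so scanning stops.

Swap pivot arr[0] with arr[2] to place pivot at position 2: [9, 8, 16, 24, 29, 20, 18]
Pivot position: 2

After partitioning with pivot 16, the array becomes [9, 8, 16, 24, 29, 20, 18]. The pivot is placed at index 2. All elements to the left of the pivot are <= 16, and all elements to the right are > 16.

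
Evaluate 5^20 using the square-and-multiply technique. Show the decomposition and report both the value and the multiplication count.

Computing 5^20 by squaring (build up from 5^1; each line after the first costs one multiplication):

5^1 = 5
5^2 = (5^1)^2 = 5^2 = 25
5^4 = (5^2)^2 = 25^2 = 625
5^5 = 5 * 5^4 = 5 * 625 = 3125
5^10 = (5^5)^2 = 3125^2 = 9765625
5^20 = (5^10)^2 = 9765625^2 = 95367431640625

Result: 95367431640625
Multiplications needed: 5 (5 lines after 5^1)

5^20 = 95367431640625. Using exponentiation by squaring, this requires 5 multiplications. The key idea: if the exponent is even, square the half-power; if odd, multiply by the base once.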